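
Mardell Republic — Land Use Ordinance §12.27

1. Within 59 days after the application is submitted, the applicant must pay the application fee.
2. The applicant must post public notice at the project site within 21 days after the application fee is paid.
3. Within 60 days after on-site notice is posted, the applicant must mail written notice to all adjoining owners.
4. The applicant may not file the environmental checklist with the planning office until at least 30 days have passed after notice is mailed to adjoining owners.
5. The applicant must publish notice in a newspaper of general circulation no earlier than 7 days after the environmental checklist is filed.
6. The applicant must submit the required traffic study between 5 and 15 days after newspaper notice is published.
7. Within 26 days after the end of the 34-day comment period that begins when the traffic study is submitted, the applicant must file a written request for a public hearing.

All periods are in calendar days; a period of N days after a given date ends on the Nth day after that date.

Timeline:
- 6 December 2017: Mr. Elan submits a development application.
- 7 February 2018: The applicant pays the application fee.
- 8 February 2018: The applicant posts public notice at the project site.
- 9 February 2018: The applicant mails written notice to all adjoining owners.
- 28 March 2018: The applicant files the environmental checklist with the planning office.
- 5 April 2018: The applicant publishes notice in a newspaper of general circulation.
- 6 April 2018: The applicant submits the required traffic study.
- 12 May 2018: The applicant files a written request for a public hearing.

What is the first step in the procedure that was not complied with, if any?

Step 1

Step 1: 59 days after 6 December 2017 (when the application is submitted) is 3 February 2018; 7 February 2018 misses that deadline by 4 days.
The procedure was therefore not followed at step 1.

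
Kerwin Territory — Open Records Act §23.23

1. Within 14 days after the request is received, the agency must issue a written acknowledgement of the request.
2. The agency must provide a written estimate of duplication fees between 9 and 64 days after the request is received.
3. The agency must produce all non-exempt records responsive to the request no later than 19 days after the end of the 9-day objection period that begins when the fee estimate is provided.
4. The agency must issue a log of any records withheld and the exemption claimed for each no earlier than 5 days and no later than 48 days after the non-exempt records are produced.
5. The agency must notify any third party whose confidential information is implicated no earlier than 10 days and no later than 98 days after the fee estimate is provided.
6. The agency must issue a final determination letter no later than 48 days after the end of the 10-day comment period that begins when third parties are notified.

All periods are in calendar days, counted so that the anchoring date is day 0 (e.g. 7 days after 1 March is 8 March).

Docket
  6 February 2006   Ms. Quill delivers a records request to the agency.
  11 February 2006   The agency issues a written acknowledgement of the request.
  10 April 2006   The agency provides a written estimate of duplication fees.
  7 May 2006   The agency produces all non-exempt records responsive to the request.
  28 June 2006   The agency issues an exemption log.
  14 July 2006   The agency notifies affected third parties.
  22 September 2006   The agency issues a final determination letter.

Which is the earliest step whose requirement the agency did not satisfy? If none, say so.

Step 4

(1) due by 6 February 2006 + 14 days = 20 February 2006; completed 11 February 2006, before the deadline.
(2) the permitted window runs from 6 February 2006 + 9 = 15 February 2006 to 6 February 2006 + 64 = 11 April 2006; 10 April 2006 falls inside that range.
(3) due by 19 April 2006 + 19 days = 8 May 2006; completed 7 May 2006, before the deadline.
(4) the permitted window runs from 7 May 2006 + 5 = 12 May 2006 to 7 May 2006 + 48 = 24 June 2006; done 28 June 2006 — 4 days after the window closed.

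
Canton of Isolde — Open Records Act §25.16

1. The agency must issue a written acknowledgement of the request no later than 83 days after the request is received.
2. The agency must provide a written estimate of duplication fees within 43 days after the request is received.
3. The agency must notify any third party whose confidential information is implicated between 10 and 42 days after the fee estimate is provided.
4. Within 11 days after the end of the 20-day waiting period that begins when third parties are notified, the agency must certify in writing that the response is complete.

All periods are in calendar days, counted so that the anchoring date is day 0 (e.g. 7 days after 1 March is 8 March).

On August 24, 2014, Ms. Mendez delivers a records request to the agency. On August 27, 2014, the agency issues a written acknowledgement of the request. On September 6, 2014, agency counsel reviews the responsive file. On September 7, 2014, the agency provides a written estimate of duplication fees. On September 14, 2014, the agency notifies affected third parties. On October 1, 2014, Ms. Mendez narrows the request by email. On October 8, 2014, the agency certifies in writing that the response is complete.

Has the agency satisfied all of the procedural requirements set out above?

Step 1 — counting 83 days from August 24, 2014 (when the request is received) gives a deadline of November 15, 2014; done August 27, 2014 — timely.
Step 2 — counting 43 days from August 24, 2014 (when the request is received) gives a deadline of October 6, 2014; done September 7, 2014 — timely.
Step 3 — 10 and 42 days from September 7, 2014 (when the fee estimate is provided) are September 17, 2014 and October 19, 2014 respectively; done September 14, 2014 — 3 days before the window opened.
That is the first point of non-compliance.

No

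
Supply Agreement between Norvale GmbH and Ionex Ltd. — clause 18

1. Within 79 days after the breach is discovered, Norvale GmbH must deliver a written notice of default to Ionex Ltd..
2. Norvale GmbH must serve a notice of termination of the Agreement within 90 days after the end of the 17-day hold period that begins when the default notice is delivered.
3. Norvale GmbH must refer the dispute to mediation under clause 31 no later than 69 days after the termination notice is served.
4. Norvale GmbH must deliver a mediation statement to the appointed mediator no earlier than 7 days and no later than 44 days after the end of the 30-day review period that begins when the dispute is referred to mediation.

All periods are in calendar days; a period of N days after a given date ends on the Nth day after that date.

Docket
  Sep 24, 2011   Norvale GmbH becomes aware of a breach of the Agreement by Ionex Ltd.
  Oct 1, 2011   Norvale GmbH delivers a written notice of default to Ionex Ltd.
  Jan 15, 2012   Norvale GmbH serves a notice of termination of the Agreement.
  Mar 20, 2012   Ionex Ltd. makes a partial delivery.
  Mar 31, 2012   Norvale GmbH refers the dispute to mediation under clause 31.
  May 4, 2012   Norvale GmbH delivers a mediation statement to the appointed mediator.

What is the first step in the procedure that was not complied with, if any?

Step 3

(1) due by Sep 24, 2011 + 79 days = Dec 12, 2011; completed Oct 1, 2011, before the deadline.
(2) due by Oct 18, 2011 + 90 days = Jan 16, 2012; done Jan 15, 2012 — timely.
(3) due by Jan 15, 2012 + 69 days = Mar 24, 2012; Mar 31, 2012 misses that deadline by 7 days.
The procedure was therefore not followed at step 3.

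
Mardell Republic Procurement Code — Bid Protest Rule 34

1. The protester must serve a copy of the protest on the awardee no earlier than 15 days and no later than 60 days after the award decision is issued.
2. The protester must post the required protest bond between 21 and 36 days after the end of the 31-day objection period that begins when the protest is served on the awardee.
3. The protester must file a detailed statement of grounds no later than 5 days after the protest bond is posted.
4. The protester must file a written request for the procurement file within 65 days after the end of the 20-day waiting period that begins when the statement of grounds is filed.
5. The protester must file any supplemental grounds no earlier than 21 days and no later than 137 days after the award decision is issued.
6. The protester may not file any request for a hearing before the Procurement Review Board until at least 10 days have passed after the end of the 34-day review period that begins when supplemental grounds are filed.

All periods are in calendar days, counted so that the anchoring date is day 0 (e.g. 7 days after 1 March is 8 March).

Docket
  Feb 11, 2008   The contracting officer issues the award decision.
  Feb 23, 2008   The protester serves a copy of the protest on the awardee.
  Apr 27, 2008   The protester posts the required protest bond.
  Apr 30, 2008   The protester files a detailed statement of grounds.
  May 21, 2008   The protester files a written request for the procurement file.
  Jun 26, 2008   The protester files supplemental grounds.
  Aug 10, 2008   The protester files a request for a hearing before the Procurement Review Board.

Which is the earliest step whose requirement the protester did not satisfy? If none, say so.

Step 1

Step 1: the window is 15–60 days after Feb 11, 2008 (when the award decision is issued), so Feb 26, 2008 through Apr 11, 2008; Feb 23, 2008 is 3 days too early.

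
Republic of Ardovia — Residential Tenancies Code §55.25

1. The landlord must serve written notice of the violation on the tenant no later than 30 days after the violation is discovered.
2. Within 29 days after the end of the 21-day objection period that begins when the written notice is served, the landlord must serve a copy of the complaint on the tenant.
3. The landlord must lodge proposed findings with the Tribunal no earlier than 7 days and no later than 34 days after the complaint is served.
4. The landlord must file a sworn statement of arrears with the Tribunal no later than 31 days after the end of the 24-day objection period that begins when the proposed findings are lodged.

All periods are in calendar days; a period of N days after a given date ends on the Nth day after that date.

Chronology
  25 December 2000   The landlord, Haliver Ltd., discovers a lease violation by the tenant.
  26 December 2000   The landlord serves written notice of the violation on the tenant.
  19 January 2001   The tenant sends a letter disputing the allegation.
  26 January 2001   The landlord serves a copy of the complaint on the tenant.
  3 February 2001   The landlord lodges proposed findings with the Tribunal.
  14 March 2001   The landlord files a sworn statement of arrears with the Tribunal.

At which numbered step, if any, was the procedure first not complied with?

Step 1: 30 days after 25 December 2000 (when the violation is discovered) is 24 January 2001; completed 26 December 2000, before the deadline.
Step 2: 29 days after 16 January 2001 (end of the 21-day objection period, which began when the written notice is served on 26 December 2000) is 14 February 2001; completed 26 January 2001, before the deadline.
Step 3: the window is 7–34 days after 26 January 2001 (when the complaint is served), so 2 February 2001 through 1 March 2001; 3 February 2001 falls inside that range.
Step 4: 31 days after 27 February 2001 (end of the 24-day objection period, which began when the proposed findings are lodged on 3 February 2001) is 30 March 2001; done 14 March 2001 — timely.

None — every step was satisfied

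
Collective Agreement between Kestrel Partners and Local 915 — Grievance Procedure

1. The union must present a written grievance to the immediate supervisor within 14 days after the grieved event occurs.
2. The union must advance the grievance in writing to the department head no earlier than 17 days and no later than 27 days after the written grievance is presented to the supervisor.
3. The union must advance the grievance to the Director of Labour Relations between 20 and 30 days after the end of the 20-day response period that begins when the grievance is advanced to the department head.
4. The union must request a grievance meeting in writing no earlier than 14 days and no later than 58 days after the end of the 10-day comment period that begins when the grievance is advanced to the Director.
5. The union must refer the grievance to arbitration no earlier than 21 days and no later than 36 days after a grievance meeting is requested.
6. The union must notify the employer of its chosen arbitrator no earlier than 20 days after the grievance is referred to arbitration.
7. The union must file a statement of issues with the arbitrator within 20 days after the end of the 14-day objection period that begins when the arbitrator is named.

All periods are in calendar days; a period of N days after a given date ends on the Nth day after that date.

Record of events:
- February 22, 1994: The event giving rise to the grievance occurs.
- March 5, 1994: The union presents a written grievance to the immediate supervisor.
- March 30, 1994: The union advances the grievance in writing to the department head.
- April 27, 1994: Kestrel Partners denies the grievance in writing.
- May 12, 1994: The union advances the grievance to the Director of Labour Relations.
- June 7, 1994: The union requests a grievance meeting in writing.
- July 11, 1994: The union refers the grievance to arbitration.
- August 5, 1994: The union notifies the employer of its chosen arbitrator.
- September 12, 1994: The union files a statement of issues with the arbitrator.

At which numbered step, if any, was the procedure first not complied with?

(1) due by February 22, 1994 + 14 days = March 8, 1994; March 5, 1994 is within that limit.
(2) the permitted window runs from March 5, 1994 + 17 = March 22, 1994 to March 5, 1994 + 27 = April 1, 1994; done March 30, 1994, which is between those dates.
(3) the permitted window runs from April 19, 1994 + 20 = May 9, 1994 to April 19, 1994 + 30 = May 19, 1994; done May 12, 1994 — within the window.
(4) the permitted window runs from May 22, 1994 + 14 = June 5, 1994 to May 22, 1994 + 58 = July 19, 1994; done June 7, 1994 — within the window.
(5) the permitted window runs from June 7, 1994 + 21 = June 28, 1994 to June 7, 1994 + 36 = July 13, 1994; done July 11, 1994 — within the window.
(6) permitted from July 11, 1994 + 20 days = July 31, 1994 onward; August 5, 1994 is on or after that date.
(7) due by August 19, 1994 + 20 days = September 8, 1994; September 12, 1994 misses that deadline by 4 days.
The procedure was therefore not followed at step 7.

Step 7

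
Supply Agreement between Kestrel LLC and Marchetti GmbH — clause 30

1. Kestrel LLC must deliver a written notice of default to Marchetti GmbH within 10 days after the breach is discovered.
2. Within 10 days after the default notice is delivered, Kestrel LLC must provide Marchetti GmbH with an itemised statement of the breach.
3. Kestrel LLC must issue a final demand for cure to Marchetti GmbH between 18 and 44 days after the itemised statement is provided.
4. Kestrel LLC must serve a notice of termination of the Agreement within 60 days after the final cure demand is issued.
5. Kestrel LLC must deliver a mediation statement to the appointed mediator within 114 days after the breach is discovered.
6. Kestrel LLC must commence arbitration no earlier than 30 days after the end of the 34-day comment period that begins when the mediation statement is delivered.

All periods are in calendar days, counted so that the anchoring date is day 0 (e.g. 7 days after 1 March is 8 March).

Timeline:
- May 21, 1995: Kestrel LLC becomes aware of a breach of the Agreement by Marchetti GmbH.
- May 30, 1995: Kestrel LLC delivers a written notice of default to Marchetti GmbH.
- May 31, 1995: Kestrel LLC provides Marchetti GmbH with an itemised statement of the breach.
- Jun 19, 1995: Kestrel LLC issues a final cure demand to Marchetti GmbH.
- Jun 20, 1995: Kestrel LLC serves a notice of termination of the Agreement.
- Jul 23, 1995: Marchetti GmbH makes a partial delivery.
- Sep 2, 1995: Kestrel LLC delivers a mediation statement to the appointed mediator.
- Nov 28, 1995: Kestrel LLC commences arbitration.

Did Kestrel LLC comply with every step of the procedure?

Step 1: 10 days after May 21, 1995 (when the breach is discovered) is May 31, 1995; May 30, 1995 is within that limit.
Step 2: 10 days after May 30, 1995 (when the default notice is delivered) is Jun 9, 1995; done May 31, 1995 — timely.
Step 3: the window is 18–44 days after May 31, 1995 (when the itemised statement is provided), so Jun 18, 1995 through Jul 14, 1995; done Jun 19, 1995 — within the window.
Step 4: 60 days after Jun 19, 1995 (when the final cure demand is issued) is Aug 18, 1995; done Jun 20, 1995 — timely.
Step 5: 114 days after May 21, 1995 (when the breach is discovered) is Sep 12, 1995; done Sep 2, 1995 — timely.
Step 6: the earliest permitted date is 30 days after Oct 6, 1995 (end of the 34-day comment period, which began when the mediation statement is delivered on Sep 2, 1995), i.e. Nov 5, 1995; done Nov 28, 1995 — permitted.

Yes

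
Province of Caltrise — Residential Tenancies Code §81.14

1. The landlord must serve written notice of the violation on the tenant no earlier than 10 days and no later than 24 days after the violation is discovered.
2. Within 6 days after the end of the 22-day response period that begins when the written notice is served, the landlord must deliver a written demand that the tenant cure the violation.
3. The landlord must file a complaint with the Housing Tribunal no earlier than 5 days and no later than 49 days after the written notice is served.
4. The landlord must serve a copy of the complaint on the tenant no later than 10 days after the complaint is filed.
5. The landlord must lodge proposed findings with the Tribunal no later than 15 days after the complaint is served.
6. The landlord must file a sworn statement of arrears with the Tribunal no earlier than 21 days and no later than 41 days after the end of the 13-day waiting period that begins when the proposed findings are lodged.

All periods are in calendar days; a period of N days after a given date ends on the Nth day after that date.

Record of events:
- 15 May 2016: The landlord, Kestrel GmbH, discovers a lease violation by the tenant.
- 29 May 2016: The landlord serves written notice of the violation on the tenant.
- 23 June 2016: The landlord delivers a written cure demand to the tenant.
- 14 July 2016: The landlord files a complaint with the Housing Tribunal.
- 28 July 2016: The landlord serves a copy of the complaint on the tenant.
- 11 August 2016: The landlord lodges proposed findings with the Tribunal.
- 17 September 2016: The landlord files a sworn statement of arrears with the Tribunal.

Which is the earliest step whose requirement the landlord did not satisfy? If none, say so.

(1) the permitted window runs from 15 May 2016 + 10 = 25 May 2016 to 15 May 2016 + 24 = 8 June 2016; done 29 May 2016, which is between those dates.
(2) due by 20 June 2016 + 6 days = 26 June 2016; completed 23 June 2016, before the deadline.
(3) the permitted window runs from 29 May 2016 + 5 = 3 June 2016 to 29 May 2016 + 49 = 17 July 2016; done 14 July 2016, which is between those dates.
(4) due by 14 July 2016 + 10 days = 24 July 2016; not done until 28 July 2016, 4 days after the deadline.

Step 4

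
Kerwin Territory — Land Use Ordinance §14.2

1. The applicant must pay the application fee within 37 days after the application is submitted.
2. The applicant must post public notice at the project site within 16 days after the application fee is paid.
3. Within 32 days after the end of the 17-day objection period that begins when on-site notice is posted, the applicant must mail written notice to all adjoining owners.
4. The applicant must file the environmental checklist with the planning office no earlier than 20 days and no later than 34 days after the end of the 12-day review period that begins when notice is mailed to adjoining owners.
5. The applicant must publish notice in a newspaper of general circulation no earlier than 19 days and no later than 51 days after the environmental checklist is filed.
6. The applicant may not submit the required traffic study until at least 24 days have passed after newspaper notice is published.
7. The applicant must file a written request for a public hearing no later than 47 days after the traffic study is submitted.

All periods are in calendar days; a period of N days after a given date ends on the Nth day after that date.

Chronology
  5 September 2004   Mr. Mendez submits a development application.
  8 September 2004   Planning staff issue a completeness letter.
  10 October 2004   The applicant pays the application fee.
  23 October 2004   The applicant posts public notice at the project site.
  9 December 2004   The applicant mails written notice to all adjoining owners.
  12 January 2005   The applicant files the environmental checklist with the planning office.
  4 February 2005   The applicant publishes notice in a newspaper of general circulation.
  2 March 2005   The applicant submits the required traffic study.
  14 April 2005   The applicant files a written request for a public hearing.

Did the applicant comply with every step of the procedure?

Yes

(1) due by 5 September 2004 + 37 days = 12 October 2004; done 10 October 2004 — timely.
(2) due by 10 October 2004 + 16 days = 26 October 2004; 23 October 2004 is within that limit.
(3) due by 9 November 2004 + 32 days = 11 December 2004; done 9 December 2004 — timely.
(4) the permitted window runs from 21 December 2004 + 20 = 10 January 2005 to 21 December 2004 + 34 = 24 January 2005; done 12 January 2005, which is between those dates.
(5) the permitted window runs from 12 January 2005 + 19 = 31 January 2005 to 12 January 2005 + 51 = 4 March 2005; done 4 February 2005, which is between those dates.
(6) permitted from 4 February 2005 + 24 days = 28 February 2005 onward; done 2 March 2005 — permitted.
(7) due by 2 March 2005 + 47 days = 18 April 2005; 14 April 2005 is within that limit.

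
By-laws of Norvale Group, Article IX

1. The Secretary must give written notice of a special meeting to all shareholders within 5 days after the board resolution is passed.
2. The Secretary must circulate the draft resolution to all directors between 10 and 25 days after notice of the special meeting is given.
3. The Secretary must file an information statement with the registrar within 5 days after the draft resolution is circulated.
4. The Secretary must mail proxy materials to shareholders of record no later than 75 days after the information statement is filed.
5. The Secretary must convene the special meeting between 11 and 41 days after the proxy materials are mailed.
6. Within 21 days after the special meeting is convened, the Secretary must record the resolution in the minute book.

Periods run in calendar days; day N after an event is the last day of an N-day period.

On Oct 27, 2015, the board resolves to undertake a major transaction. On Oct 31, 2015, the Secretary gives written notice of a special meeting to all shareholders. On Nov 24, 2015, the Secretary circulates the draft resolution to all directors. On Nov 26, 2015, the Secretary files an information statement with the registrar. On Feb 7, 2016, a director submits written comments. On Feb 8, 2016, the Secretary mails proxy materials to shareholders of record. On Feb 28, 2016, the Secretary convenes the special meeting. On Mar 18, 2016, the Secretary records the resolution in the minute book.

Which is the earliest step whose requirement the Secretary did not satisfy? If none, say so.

None — every step was satisfied

Step 1: 5 days after Oct 27, 2015 (when the board resolution is passed) is Nov 1, 2015; completed Oct 31, 2015, before the deadline.
Step 2: the window is 10–25 days after Oct 31, 2015 (when notice of the special meeting is given), so Nov 10, 2015 through Nov 25, 2015; Nov 24, 2015 falls inside that range.
Step 3: 5 days after Nov 24, 2015 (when the draft resolution is circulated) is Nov 29, 2015; done Nov 26, 2015 — timely.
Step 4: 75 days after Nov 26, 2015 (when the information statement is filed) is Feb 9, 2016; completed Feb 8, 2016, before the deadline.
Step 5: the window is 11–41 days after Feb 8, 2016 (when the proxy materials are mailed), so Feb 19, 2016 through Mar 20, 2016; done Feb 28, 2016, which is between those dates.
Step 6: 21 days after Feb 28, 2016 (when the special meeting is convened) is Mar 20, 2016; completed Mar 18, 2016, before the deadline.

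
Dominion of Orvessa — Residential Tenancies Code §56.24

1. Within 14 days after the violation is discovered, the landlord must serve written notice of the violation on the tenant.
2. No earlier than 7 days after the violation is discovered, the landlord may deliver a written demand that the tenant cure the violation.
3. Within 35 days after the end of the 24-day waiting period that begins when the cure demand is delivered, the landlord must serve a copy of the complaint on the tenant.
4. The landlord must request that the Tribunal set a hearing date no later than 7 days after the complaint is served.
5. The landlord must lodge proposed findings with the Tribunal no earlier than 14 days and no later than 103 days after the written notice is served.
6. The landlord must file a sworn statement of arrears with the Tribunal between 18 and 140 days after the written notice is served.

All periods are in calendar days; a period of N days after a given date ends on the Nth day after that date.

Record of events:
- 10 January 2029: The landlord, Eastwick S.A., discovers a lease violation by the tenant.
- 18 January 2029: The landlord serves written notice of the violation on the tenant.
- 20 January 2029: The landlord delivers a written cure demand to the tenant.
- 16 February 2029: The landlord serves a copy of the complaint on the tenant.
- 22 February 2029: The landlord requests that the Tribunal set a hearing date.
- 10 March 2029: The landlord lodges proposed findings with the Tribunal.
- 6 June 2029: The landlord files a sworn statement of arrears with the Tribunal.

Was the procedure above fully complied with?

Yes

Step 1 — counting 14 days from 10 January 2029 (when the violation is discovered) gives a deadline of 24 January 2029; completed 18 January 2029, before the deadline.
Step 2 — must wait 7 days from 10 January 2029 (when the violation is discovered), so not before 17 January 2029; 20 January 2029 is on or after that date.
Step 3 — counting 35 days from 13 February 2029 (end of the 24-day waiting period, which began when the cure demand is delivered on 20 January 2029) gives a deadline of 20 March 2029; 16 February 2029 is within that limit.
Step 4 — counting 7 days from 16 February 2029 (when the complaint is served) gives a deadline of 23 February 2029; done 22 February 2029 — timely.
Step 5 — 14 and 103 days from 18 January 2029 (when the written notice is served) are 1 February 2029 and 1 May 2029 respectively; 10 March 2029 falls inside that range.
Step 6 — 18 and 140 days from 18 January 2029 (when the written notice is served) are 5 February 2029 and 7 June 2029 respectively; 6 June 2029 falls inside that range.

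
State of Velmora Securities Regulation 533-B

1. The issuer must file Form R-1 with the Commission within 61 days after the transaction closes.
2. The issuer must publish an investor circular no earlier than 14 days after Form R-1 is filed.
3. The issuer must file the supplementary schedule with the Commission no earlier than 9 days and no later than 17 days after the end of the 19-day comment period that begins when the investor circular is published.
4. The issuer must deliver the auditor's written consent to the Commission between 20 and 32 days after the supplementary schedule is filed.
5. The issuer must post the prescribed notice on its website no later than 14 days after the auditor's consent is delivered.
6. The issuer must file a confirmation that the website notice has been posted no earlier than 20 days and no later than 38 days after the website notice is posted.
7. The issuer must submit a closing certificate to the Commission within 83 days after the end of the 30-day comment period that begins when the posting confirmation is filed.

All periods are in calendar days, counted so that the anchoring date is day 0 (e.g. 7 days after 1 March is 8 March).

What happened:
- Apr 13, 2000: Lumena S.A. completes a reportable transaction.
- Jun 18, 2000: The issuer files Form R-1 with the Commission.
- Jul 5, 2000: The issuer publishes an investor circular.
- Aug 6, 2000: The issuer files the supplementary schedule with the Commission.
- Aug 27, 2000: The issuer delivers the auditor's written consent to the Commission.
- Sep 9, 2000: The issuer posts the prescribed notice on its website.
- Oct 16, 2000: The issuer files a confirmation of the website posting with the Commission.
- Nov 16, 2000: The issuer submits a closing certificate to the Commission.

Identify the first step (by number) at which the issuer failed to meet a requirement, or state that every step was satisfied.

Step 1 — counting 61 days from Apr 13, 2000 (when the transaction closes) gives a deadline of Jun 13, 2000; Jun 18, 2000 misses that deadline by 5 days.
The analysis stops there.

Step 1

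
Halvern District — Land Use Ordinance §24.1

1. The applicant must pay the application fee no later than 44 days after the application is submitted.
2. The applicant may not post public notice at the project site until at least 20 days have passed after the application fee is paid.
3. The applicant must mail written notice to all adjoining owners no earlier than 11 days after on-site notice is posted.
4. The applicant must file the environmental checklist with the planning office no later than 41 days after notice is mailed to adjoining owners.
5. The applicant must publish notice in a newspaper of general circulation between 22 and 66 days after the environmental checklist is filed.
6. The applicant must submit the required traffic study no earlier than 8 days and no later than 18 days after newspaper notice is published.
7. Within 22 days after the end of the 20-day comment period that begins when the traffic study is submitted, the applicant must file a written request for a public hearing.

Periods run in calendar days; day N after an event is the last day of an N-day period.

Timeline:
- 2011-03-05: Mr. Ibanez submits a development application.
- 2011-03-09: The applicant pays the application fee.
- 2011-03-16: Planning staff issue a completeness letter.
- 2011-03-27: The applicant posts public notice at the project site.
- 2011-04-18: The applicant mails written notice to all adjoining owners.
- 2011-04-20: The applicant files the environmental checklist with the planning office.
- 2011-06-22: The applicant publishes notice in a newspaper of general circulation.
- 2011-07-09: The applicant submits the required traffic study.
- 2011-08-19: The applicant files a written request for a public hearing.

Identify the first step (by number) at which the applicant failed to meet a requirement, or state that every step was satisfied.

Step 1 — counting 44 days from 2011-03-05 (when the application is submitted) gives a deadline of 2011-04-18; 2011-03-09 is within that limit.
Step 2 — must wait 20 days from 2011-03-09 (when the application fee is paid), so not before 2011-03-29; done 2011-03-27 — 2 days too early.

Step 2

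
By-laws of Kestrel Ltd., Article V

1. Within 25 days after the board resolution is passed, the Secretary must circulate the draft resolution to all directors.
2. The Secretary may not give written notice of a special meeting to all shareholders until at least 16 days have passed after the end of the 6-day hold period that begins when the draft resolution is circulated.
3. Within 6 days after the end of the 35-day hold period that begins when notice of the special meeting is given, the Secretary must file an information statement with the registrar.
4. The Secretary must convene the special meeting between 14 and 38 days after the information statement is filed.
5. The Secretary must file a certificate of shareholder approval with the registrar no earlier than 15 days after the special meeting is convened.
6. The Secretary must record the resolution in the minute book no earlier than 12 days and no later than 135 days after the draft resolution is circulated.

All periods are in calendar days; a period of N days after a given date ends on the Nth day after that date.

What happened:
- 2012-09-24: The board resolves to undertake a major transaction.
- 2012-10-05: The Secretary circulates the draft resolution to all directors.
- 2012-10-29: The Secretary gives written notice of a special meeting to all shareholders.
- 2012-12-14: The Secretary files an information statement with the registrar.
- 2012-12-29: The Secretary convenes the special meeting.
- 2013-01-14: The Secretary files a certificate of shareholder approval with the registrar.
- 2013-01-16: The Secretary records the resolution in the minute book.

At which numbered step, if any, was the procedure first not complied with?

Step 3

Step 1 — counting 25 days from 2012-09-24 (when the board resolution is passed) gives a deadline of 2012-10-19; done 2012-10-05 — timely.
Step 2 — must wait 16 days from 2012-10-11 (end of the 6-day hold period, which began when the draft resolution is circulated on 2012-10-05), so not before 2012-10-27; 2012-10-29 is on or after that date.
Step 3 — counting 6 days from 2012-12-03 (end of the 35-day hold period, which began when notice of the special meeting is given on 2012-10-29) gives a deadline of 2012-12-09; 2012-12-14 misses that deadline by 5 days.
The procedure was therefore not followed at step 3.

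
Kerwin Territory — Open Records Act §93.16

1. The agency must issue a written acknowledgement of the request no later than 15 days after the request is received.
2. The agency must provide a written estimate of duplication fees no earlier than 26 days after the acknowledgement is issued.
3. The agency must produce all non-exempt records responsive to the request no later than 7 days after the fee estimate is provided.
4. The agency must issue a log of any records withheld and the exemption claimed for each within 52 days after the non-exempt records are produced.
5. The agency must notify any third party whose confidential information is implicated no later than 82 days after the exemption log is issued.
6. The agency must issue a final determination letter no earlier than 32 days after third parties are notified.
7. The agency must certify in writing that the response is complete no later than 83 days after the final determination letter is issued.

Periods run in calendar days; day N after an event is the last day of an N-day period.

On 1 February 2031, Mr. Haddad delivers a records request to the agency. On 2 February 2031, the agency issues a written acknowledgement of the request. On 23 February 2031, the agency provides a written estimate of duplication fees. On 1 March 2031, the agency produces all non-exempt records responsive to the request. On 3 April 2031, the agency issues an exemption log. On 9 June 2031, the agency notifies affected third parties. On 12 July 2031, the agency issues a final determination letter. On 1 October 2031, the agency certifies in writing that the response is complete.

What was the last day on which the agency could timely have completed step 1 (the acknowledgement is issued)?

16 February 2031

Step 1 runs from 1 February 2031, when the request is received. 15 days after 1 February 2031 is 16 February 2031.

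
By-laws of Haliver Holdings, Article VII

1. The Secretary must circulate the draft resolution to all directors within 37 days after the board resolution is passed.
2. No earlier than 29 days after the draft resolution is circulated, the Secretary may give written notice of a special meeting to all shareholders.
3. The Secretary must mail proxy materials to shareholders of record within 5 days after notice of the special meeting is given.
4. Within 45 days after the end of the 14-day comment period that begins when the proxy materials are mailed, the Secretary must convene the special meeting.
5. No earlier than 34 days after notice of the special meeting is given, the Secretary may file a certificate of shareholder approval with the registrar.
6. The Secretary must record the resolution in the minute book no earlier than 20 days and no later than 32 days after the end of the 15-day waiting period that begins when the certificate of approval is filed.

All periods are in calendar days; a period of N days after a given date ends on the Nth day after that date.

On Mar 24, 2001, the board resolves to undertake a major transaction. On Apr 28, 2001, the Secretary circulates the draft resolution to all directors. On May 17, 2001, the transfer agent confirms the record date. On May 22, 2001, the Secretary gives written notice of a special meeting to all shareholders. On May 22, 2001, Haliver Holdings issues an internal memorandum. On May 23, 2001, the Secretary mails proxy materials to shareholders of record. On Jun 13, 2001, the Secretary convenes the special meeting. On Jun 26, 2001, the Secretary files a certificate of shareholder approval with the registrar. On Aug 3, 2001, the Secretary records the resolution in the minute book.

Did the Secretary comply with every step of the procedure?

No

(1) due by Mar 24, 2001 + 37 days = Apr 30, 2001; completed Apr 28, 2001, before the deadline.
(2) permitted from Apr 28, 2001 + 29 days = May 27, 2001 onward; acted on May 22, 2001, 5 days prematurely.
Later steps need not be reached.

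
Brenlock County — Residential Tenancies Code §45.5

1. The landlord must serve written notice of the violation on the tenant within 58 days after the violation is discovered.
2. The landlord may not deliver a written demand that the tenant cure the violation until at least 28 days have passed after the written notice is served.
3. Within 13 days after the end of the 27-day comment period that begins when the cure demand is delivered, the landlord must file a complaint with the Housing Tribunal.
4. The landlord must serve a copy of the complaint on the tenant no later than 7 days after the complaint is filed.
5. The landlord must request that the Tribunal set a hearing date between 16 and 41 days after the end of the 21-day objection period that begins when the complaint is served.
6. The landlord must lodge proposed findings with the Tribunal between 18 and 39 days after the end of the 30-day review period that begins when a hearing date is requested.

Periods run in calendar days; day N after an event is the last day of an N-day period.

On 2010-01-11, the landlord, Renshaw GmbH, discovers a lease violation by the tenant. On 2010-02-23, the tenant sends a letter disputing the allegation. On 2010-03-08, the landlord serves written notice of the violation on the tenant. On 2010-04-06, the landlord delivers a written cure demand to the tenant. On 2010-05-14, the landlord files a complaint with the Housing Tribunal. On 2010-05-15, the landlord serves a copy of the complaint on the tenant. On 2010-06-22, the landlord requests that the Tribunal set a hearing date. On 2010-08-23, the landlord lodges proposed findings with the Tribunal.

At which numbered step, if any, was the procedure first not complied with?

None — every step was satisfied

Step 1 — counting 58 days from 2010-01-11 (when the violation is discovered) gives a deadline of 2010-03-10; done 2010-03-08 — timely.
Step 2 — must wait 28 days from 2010-03-08 (when the written notice is served), so not before 2010-04-05; 2010-04-06 is on or after that date.
Step 3 — counting 13 days from 2010-05-03 (end of the 27-day comment period, which began when the cure demand is delivered on 2010-04-06) gives a deadline of 2010-05-16; done 2010-05-14 — timely.
Step 4 — counting 7 days from 2010-05-14 (when the complaint is filed) gives a deadline of 2010-05-21; completed 2010-05-15, before the deadline.
Step 5 — 16 and 41 days from 2010-06-05 (end of the 21-day objection period, which began when the complaint is served on 2010-05-15) are 2010-06-21 and 2010-07-16 respectively; done 2010-06-22 — within the window.
Step 6 — 18 and 39 days from 2010-07-22 (end of the 30-day review period, which began when a hearing date is requested on 2010-06-22) are 2010-08-09 and 2010-08-30 respectively; 2010-08-23 falls inside that range.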